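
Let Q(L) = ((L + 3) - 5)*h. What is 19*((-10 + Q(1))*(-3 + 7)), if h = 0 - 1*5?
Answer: -380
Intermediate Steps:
h = -5 (h = 0 - 5 = -5)
Q(L) = 10 - 5*L (Q(L) = ((L + 3) - 5)*(-5) = ((3 + L) - 5)*(-5) = (-2 + L)*(-5) = 10 - 5*L)
19*((-10 + Q(1))*(-3 + 7)) = 19*((-10 + (10 - 5*1))*(-3 + 7)) = 19*((-10 + (10 - 5))*4) = 19*((-10 + 5)*4) = 19*(-5*4) = 19*(-20) = -380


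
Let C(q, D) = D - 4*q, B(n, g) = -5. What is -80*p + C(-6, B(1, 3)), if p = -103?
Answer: 8259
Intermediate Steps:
-80*p + C(-6, B(1, 3)) = -80*(-103) + (-5 - 4*(-6)) = 8240 + (-5 + 24) = 8240 + 19 = 8259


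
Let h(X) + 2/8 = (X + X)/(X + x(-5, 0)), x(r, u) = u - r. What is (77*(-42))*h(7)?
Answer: -5929/2 ≈ -2964.5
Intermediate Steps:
h(X) = -¼ + 2*X/(5 + X) (h(X) = -¼ + (X + X)/(X + (0 - 1*(-5))) = -¼ + (2*X)/(X + (0 + 5)) = -¼ + (2*X)/(X + 5) = -¼ + (2*X)/(5 + X) = -¼ + 2*X/(5 + X))
(77*(-42))*h(7) = (77*(-42))*((-5 + 7*7)/(4*(5 + 7))) = -1617*(-5 + 49)/(2*12) = -1617*44/(2*12) = -3234*11/12 = -5929/2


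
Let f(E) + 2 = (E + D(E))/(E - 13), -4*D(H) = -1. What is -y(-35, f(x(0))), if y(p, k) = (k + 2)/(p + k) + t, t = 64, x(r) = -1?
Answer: -132413/2069 ≈ -63.999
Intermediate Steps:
D(H) = 1/4 (D(H) = -1/4*(-1) = 1/4)
f(E) = -2 + (1/4 + E)/(-13 + E) (f(E) = -2 + (E + 1/4)/(E - 13) = -2 + (1/4 + E)/(-13 + E))
y(p, k) = 64 + (2 + k)/(k + p) (y(p, k) = (k + 2)/(p + k) + 64 = (2 + k)/(k + p) + 64 = 64 + (2 + k)/(k + p))
-y(-35, f(x(0))) = -(2 + 64*(-35) + 65*((105/4 - 1*(-1))/(-13 - 1)))/((105/4 - 1*(-1))/(-13 - 1) - 35) = -(2 - 2240 + 65*((105/4 + 1)/(-14)))/((105/4 + 1)/(-14) - 35) = -(2 - 2240 + 65*(-1/14*109/4))/(-1/14*109/4 - 35) = -(2 - 2240 + 65*(-109/56))/(-109/56 - 35) = -(2 - 2240 - 7085/56)/(-2069/56) = -(-56)*(-132413)/(2069*56) = -1*132413/2069 = -132413/2069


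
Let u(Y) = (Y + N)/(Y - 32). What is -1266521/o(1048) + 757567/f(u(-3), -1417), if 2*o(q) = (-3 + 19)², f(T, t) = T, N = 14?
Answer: -3407831891/1408 ≈ -2.4203e+6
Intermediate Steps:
u(Y) = (14 + Y)/(-32 + Y) (u(Y) = (Y + 14)/(Y - 32) = (14 + Y)/(-32 + Y))
o(q) = 128 (o(q) = (-3 + 19)²/2 = (½)*16² = (½)*256 = 128)
-1266521/o(1048) + 757567/f(u(-3), -1417) = -1266521/128 + 757567/(((14 - 3)/(-32 - 3))) = -1266521*1/128 + 757567/((11/(-35))) = -1266521/128 + 757567/((-1/35*11)) = -1266521/128 + 757567/(-11/35) = -1266521/128 + 757567*(-35/11) = -1266521/128 - 26514845/11 = -3407831891/1408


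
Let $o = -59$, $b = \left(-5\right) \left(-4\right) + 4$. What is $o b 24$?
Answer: $-33984$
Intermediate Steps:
$b = 24$ ($b = 20 + 4 = 24$)
$o b 24 = - 59 \cdot 24 \cdot 24 = \left(-59\right) 576 = -33984$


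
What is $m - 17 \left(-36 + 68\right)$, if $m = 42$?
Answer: $-502$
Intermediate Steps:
$m - 17 \left(-36 + 68\right) = 42 - 17 \left(-36 + 68\right) = 42 - 544 = -502$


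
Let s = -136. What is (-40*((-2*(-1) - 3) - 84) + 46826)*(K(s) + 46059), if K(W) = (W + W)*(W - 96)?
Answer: 5482820838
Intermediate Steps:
K(W) = 2*W*(-96 + W) (K(W) = (2*W)*(-96 + W) = 2*W*(-96 + W))
(-40*((-2*(-1) - 3) - 84) + 46826)*(K(s) + 46059) = (-40*((-2*(-1) - 3) - 84) + 46826)*(2*(-136)*(-96 - 136) + 46059) = (-40*((2 - 3) - 84) + 46826)*(2*(-136)*(-232) + 46059) = (-40*(-1 - 84) + 46826)*(63104 + 46059) = (-40*(-85) + 46826)*109163 = (3400 + 46826)*109163 = 50226*109163 = 5482820838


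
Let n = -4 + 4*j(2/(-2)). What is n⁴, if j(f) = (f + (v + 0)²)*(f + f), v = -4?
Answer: 236421376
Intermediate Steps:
j(f) = 2*f*(16 + f) (j(f) = (f + (-4 + 0)²)*(f + f) = (f + (-4)²)*(2*f) = (f + 16)*(2*f) = (16 + f)*(2*f) = 2*f*(16 + f))
n = -124 (n = -4 + 4*(2*(2/(-2))*(16 + 2/(-2))) = -4 + 4*(2*(2*(-½))*(16 + 2*(-½))) = -4 + 4*(2*(-1)*(16 - 1)) = -4 + 4*(2*(-1)*15) = -4 + 4*(-30) = -4 - 120 = -124)
n⁴ = (-124)⁴ = 236421376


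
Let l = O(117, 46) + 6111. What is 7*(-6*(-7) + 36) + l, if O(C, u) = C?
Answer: 6774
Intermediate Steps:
l = 6228 (l = 117 + 6111 = 6228)
7*(-6*(-7) + 36) + l = 7*(-6*(-7) + 36) + 6228 = 7*(42 + 36) + 6228 = 7*78 + 6228 = 546 + 6228 = 6774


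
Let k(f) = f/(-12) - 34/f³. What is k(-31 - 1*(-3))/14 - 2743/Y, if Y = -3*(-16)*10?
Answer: -12787471/2304960 ≈ -5.5478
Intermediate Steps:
Y = 480 (Y = 48*10 = 480)
k(f) = -34/f³ - f/12 (k(f) = f*(-1/12) - 34/f³ = -f/12 - 34/f³ = -34/f³ - f/12)
k(-31 - 1*(-3))/14 - 2743/Y = (-34/(-31 - 1*(-3))³ - (-31 - 1*(-3))/12)/14 - 2743/480 = (-34/(-31 + 3)³ - (-31 + 3)/12)*(1/14) - 2743*1/480 = (-34/(-28)³ - 1/12*(-28))*(1/14) - 2743/480 = (-34*(-1/21952) + 7/3)*(1/14) - 2743/480 = (17/10976 + 7/3)*(1/14) - 2743/480 = (76883/32928)*(1/14) - 2743/480 = 76883/460992 - 2743/480 = -12787471/2304960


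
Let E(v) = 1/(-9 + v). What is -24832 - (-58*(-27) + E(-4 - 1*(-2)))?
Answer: -290377/11 ≈ -26398.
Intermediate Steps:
-24832 - (-58*(-27) + E(-4 - 1*(-2))) = -24832 - (-58*(-27) + 1/(-9 + (-4 - 1*(-2)))) = -24832 - (1566 + 1/(-9 + (-4 + 2))) = -24832 - (1566 + 1/(-9 - 2)) = -24832 - (1566 + 1/(-11)) = -24832 - (1566 - 1/11) = -24832 - 1*17225/11 = -24832 - 17225/11 = -290377/11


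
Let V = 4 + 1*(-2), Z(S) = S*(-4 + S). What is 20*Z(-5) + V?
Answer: 902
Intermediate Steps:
V = 2 (V = 4 - 2 = 2)
20*Z(-5) + V = 20*(-5*(-4 - 5)) + 2 = 20*(-5*(-9)) + 2 = 20*45 + 2 = 900 + 2 = 902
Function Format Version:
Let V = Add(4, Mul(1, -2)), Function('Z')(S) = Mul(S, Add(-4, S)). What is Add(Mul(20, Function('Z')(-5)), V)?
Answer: 902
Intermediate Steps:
V = 2 (V = Add(4, -2) = 2)
Add(Mul(20, Function('Z')(-5)), V) = Add(Mul(20, Mul(-5, Add(-4, -5))), 2) = Add(Mul(20, Mul(-5, -9)), 2) = Add(Mul(20, 45), 2) = Add(900, 2) = 902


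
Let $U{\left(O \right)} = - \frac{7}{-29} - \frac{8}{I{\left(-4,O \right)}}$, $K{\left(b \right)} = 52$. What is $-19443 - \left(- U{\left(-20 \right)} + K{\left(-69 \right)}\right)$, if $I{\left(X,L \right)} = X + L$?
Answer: $- \frac{1696015}{87} \approx -19494.0$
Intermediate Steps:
$I{\left(X,L \right)} = L + X$
$U{\left(O \right)} = \frac{7}{29} - \frac{8}{-4 + O}$ ($U{\left(O \right)} = - \frac{7}{-29} - \frac{8}{O - 4} = \left(-7\right) \left(- \frac{1}{29}\right) - \frac{8}{-4 + O} = \frac{7}{29} - \frac{8}{-4 + O}$)
$-19443 - \left(- U{\left(-20 \right)} + K{\left(-69 \right)}\right) = -19443 - \left(52 - \frac{-260 + 7 \left(-20\right)}{29 \left(-4 - 20\right)}\right) = -19443 - \left(52 - \frac{-260 - 140}{29 \left(-24\right)}\right) = -19443 - \left(52 + \frac{1}{696} \left(-400\right)\right) = -19443 + \left(\frac{50}{87} - 52\right) = -19443 - \frac{4474}{87} = - \frac{1696015}{87}$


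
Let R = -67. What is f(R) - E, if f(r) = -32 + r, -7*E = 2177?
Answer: 212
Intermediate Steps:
E = -311 (E = -⅐*2177 = -311)
f(R) - E = (-32 - 67) - 1*(-311) = -99 + 311 = 212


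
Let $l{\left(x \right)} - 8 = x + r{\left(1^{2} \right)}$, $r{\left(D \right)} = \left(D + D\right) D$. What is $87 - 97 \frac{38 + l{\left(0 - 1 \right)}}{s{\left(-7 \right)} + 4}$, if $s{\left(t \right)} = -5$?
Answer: $4646$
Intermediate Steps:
$r{\left(D \right)} = 2 D^{2}$ ($r{\left(D \right)} = 2 D D = 2 D^{2}$)
$l{\left(x \right)} = 10 + x$ ($l{\left(x \right)} = 8 + \left(x + 2 \left(1^{2}\right)^{2}\right) = 8 + \left(x + 2 \cdot 1^{2}\right) = 8 + \left(x + 2 \cdot 1\right) = 8 + \left(x + 2\right) = 8 + \left(2 + x\right) = 10 + x$)
$87 - 97 \frac{38 + l{\left(0 - 1 \right)}}{s{\left(-7 \right)} + 4} = 87 - 97 \frac{38 + \left(10 + \left(0 - 1\right)\right)}{-5 + 4} = 87 - 97 \frac{38 + \left(10 - 1\right)}{-1} = 87 - 97 \left(38 + 9\right) \left(-1\right) = 87 - 97 \cdot 47 \left(-1\right) = 87 - -4559 = 87 + 4559 = 4646$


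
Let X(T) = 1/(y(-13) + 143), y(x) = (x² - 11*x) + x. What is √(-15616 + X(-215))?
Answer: 3*I*√338978198/442 ≈ 124.96*I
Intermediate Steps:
y(x) = x² - 10*x
X(T) = 1/442 (X(T) = 1/(-13*(-10 - 13) + 143) = 1/(-13*(-23) + 143) = 1/(299 + 143) = 1/442)
√(-15616 + X(-215)) = √(-15616 + 1/442) = √(-6902271/442) = 3*I*√338978198/442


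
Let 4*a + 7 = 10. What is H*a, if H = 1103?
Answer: 3309/4 ≈ 827.25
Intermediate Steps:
a = ¾ (a = -7/4 + (¼)*10 = -7/4 + 5/2 = ¾ ≈ 0.75000)
H*a = 1103*(¾) = 3309/4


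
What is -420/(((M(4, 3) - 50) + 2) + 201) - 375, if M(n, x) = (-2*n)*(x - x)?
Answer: -19265/51 ≈ -377.75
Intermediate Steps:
M(n, x) = 0 (M(n, x) = -2*n*0 = 0)
-420/(((M(4, 3) - 50) + 2) + 201) - 375 = -420/(((0 - 50) + 2) + 201) - 375 = -420/((-50 + 2) + 201) - 375 = -420/(-48 + 201) - 375 = -420/153 - 375 = (1/153)*(-420) - 375 = -140/51 - 375 = -19265/51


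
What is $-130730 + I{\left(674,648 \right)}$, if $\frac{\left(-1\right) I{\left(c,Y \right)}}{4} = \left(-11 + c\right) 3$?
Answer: $-138686$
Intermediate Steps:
$I{\left(c,Y \right)} = 132 - 12 c$ ($I{\left(c,Y \right)} = - 4 \left(-11 + c\right) 3 = - 4 \left(-33 + 3 c\right) = 132 - 12 c$)
$-130730 + I{\left(674,648 \right)} = -130730 + \left(132 - 8088\right) = -130730 - 7956 = -138686$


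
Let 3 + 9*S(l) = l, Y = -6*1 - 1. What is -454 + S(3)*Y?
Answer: -454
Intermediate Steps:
Y = -7 (Y = -6 - 1 = -7)
S(l) = -1/3 + l/9
-454 + S(3)*Y = -454 + (-1/3 + (1/9)*3)*(-7) = -454 + (-1/3 + 1/3)*(-7) = -454 + 0*(-7) = -454 + 0 = -454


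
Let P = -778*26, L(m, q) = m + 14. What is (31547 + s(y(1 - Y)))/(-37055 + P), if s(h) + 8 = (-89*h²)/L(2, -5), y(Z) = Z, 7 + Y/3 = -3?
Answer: -419095/916528 ≈ -0.45726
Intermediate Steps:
L(m, q) = 14 + m
Y = -30 (Y = -21 + 3*(-3) = -21 - 9 = -30)
P = -20228
s(h) = -8 - 89*h²/16 (s(h) = -8 + (-89*h²)/(14 + 2) = -8 - 89*h²/16)
(31547 + s(y(1 - Y)))/(-37055 + P) = (31547 + (-8 - 89*(1 - 1*(-30))²/16))/(-37055 - 20228) = (31547 + (-8 - 89*(1 + 30)²/16))/(-57283) = (31547 + (-8 - 89/16*31²))*(-1/57283) = (31547 + (-8 - 89/16*961))*(-1/57283) = (31547 + (-8 - 85529/16))*(-1/57283) = (31547 - 85657/16)*(-1/57283) = (419095/16)*(-1/57283) = -419095/916528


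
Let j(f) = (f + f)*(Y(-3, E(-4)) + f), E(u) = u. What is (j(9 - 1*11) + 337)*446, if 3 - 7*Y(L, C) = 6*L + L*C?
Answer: 1061034/7 ≈ 1.5158e+5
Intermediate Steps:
Y(L, C) = 3/7 - 6*L/7 - C*L/7 (Y(L, C) = 3/7 - (6*L + L*C)/7 = 3/7 - (6*L + C*L)/7 = 3/7 + (-6*L/7 - C*L/7) = 3/7 - 6*L/7 - C*L/7)
j(f) = 2*f*(9/7 + f) (j(f) = (f + f)*((3/7 - 6/7*(-3) - ⅐*(-4)*(-3)) + f) = (2*f)*((3/7 + 18/7 - 12/7) + f) = (2*f)*(9/7 + f) = 2*f*(9/7 + f))
(j(9 - 1*11) + 337)*446 = (2*(9 - 1*11)*(9 + 7*(9 - 1*11))/7 + 337)*446 = (2*(9 - 11)*(9 + 7*(9 - 11))/7 + 337)*446 = ((2/7)*(-2)*(9 + 7*(-2)) + 337)*446 = ((2/7)*(-2)*(9 - 14) + 337)*446 = ((2/7)*(-2)*(-5) + 337)*446 = (20/7 + 337)*446 = (2379/7)*446 = 1061034/7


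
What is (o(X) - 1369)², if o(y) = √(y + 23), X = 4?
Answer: 1874188 - 8214*√3 ≈ 1.8600e+6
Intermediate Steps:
o(y) = √(23 + y)
(o(X) - 1369)² = (√(23 + 4) - 1369)² = (√27 - 1369)² = (3*√3 - 1369)² = (-1369 + 3*√3)²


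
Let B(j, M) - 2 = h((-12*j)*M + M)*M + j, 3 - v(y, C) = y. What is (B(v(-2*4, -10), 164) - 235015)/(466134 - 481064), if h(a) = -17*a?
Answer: -5966239/1493 ≈ -3996.1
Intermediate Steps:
v(y, C) = 3 - y
B(j, M) = 2 + j + M*(-17*M + 204*M*j) (B(j, M) = 2 + ((-17*((-12*j)*M + M))*M + j) = 2 + ((-17*(-12*M*j + M))*M + j) = 2 + ((-17*(M - 12*M*j))*M + j) = 2 + ((-17*M + 204*M*j)*M + j) = 2 + (M*(-17*M + 204*M*j) + j) = 2 + (j + M*(-17*M + 204*M*j)) = 2 + j + M*(-17*M + 204*M*j))
(B(v(-2*4, -10), 164) - 235015)/(466134 - 481064) = ((2 + (3 - (-2)*4) + 164**2*(-17 + 204*(3 - (-2)*4))) - 235015)/(466134 - 481064) = ((2 + (3 - 1*(-8)) + 26896*(-17 + 204*(3 - 1*(-8)))) - 235015)/(-14930) = ((2 + (3 + 8) + 26896*(-17 + 204*(3 + 8))) - 235015)*(-1/14930) = ((2 + 11 + 26896*(-17 + 204*11)) - 235015)*(-1/14930) = ((2 + 11 + 26896*(-17 + 2244)) - 235015)*(-1/14930) = ((2 + 11 + 26896*2227) - 235015)*(-1/14930) = ((2 + 11 + 59897392) - 235015)*(-1/14930) = (59897405 - 235015)*(-1/14930) = 59662390*(-1/14930) = -5966239/1493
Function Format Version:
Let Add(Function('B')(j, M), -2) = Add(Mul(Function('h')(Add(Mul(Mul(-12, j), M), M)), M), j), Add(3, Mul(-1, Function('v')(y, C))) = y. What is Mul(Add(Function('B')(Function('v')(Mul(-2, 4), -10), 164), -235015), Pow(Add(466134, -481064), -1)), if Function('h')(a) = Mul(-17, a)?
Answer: Rational(-5966239, 1493) ≈ -3996.1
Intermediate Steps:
Function('v')(y, C) = Add(3, Mul(-1, y))
Function('B')(j, M) = Add(2, j, Mul(M, Add(Mul(-17, M), Mul(204, M, j)))) (Function('B')(j, M) = Add(2, Add(Mul(Mul(-17, Add(Mul(Mul(-12, j), M), M)), M), j)) = Add(2, Add(Mul(Mul(-17, Add(Mul(-12, M, j), M)), M), j)) = Add(2, Add(Mul(Mul(-17, Add(M, Mul(-12, M, j))), M), j)) = Add(2, Add(Mul(Add(Mul(-17, M), Mul(204, M, j)), M), j)) = Add(2, Add(Mul(M, Add(Mul(-17, M), Mul(204, M, j))), j)) = Add(2, Add(j, Mul(M, Add(Mul(-17, M), Mul(204, M, j))))) = Add(2, j, Mul(M, Add(Mul(-17, M), Mul(204, M, j)))))
Mul(Add(Function('B')(Function('v')(Mul(-2, 4), -10), 164), -235015), Pow(Add(466134, -481064), -1)) = Mul(Add(Add(2, Add(3, Mul(-1, Mul(-2, 4))), Mul(Pow(164, 2), Add(-17, Mul(204, Add(3, Mul(-1, Mul(-2, 4))))))), -235015), Pow(Add(466134, -481064), -1)) = Mul(Add(Add(2, Add(3, Mul(-1, -8)), Mul(26896, Add(-17, Mul(204, Add(3, Mul(-1, -8)))))), -235015), Pow(-14930, -1)) = Mul(Add(Add(2, Add(3, 8), Mul(26896, Add(-17, Mul(204, Add(3, 8))))), -235015), Rational(-1, 14930)) = Mul(Add(Add(2, 11, Mul(26896, Add(-17, Mul(204, 11)))), -235015), Rational(-1, 14930)) = Mul(Add(Add(2, 11, Mul(26896, Add(-17, 2244))), -235015), Rational(-1, 14930)) = Mul(Add(Add(2, 11, Mul(26896, 2227)), -235015), Rational(-1, 14930)) = Mul(Add(Add(2, 11, 59897392), -235015), Rational(-1, 14930)) = Mul(Add(59897405, -235015), Rational(-1, 14930)) = Mul(59662390, Rational(-1, 14930)) = Rational(-5966239, 1493)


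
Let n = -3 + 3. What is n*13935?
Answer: 0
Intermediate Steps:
n = 0
n*13935 = 0*13935 = 0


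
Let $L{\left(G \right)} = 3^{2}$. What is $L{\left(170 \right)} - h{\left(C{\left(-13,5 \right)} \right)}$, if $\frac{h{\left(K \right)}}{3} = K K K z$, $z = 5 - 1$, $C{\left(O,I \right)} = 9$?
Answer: $-8739$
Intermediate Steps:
$L{\left(G \right)} = 9$
$z = 4$
$h{\left(K \right)} = 12 K^{3}$ ($h{\left(K \right)} = 3 K K K 4 = 3 K K^{2} \cdot 4 = 3 K 4 K^{2} = 3 \cdot 4 K^{3} = 12 K^{3}$)
$L{\left(170 \right)} - h{\left(C{\left(-13,5 \right)} \right)} = 9 - 12 \cdot 9^{3} = 9 - 12 \cdot 729 = 9 - 8748 = -8739$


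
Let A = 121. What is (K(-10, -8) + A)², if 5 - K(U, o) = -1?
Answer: 16129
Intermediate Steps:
K(U, o) = 6 (K(U, o) = 5 - 1*(-1) = 5 + 1 = 6)
(K(-10, -8) + A)² = (6 + 121)² = 127² = 16129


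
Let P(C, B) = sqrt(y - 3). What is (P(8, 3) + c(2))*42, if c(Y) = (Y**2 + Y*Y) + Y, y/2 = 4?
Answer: 420 + 42*sqrt(5) ≈ 513.92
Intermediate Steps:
y = 8 (y = 2*4 = 8)
c(Y) = Y + 2*Y**2 (c(Y) = (Y**2 + Y**2) + Y = 2*Y**2 + Y = Y + 2*Y**2)
P(C, B) = sqrt(5) (P(C, B) = sqrt(8 - 3) = sqrt(5))
(P(8, 3) + c(2))*42 = (sqrt(5) + 2*(1 + 2*2))*42 = (sqrt(5) + 2*(1 + 4))*42 = (sqrt(5) + 2*5)*42 = (sqrt(5) + 10)*42 = (10 + sqrt(5))*42 = 420 + 42*sqrt(5)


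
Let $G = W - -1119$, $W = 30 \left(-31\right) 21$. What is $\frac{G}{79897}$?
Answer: $- \frac{18411}{79897} \approx -0.23043$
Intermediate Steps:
$W = -19530$ ($W = \left(-930\right) 21 = -19530$)
$G = -18411$ ($G = -19530 - -1119 = -19530 + 1119 = -18411$)
$\frac{G}{79897} = - \frac{18411}{79897}$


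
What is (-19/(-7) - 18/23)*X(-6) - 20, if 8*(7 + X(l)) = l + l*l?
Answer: -16923/644 ≈ -26.278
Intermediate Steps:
X(l) = -7 + l/8 + l²/8 (X(l) = -7 + (l + l*l)/8 = -7 + (l + l²)/8 = -7 + (l/8 + l²/8) = -7 + l/8 + l²/8)
(-19/(-7) - 18/23)*X(-6) - 20 = (-19/(-7) - 18/23)*(-7 + (⅛)*(-6) + (⅛)*(-6)²) - 20 = (-19*(-⅐) - 18*1/23)*(-7 - ¾ + (⅛)*36) - 20 = (19/7 - 18/23)*(-7 - ¾ + 9/2) - 20 = (311/161)*(-13/4) - 20 = -4043/644 - 20 = -16923/644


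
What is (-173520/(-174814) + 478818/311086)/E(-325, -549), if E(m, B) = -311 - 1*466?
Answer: -11473644381/3521246673259 ≈ -0.0032584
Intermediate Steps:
E(m, B) = -777 (E(m, B) = -311 - 466 = -777)
(-173520/(-174814) + 478818/311086)/E(-325, -549) = (-173520/(-174814) + 478818/311086)/(-777) = (-173520*(-1/174814) + 478818*(1/311086))*(-1/777) = (86760/87407 + 239409/155543)*(-1/777) = (34420933143/13595547001)*(-1/777) = -11473644381/3521246673259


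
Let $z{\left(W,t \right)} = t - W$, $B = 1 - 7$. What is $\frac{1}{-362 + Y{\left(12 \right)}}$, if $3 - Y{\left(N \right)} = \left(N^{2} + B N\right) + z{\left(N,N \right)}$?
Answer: $- \frac{1}{431} \approx -0.0023202$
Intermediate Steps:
$B = -6$ ($B = 1 - 7 = -6$)
$Y{\left(N \right)} = 3 - N^{2} + 6 N$ ($Y{\left(N \right)} = 3 - \left(\left(N^{2} - 6 N\right) + \left(N - N\right)\right) = 3 - \left(\left(N^{2} - 6 N\right) + 0\right) = 3 - \left(N^{2} - 6 N\right) = 3 - N^{2} + 6 N$)
$\frac{1}{-362 + Y{\left(12 \right)}} = \frac{1}{-362 + \left(3 - 12^{2} + 6 \cdot 12\right)} = \frac{1}{-362 + \left(3 - 144 + 72\right)} = \frac{1}{-362 - 69} = \frac{1}{-431} = - \frac{1}{431}$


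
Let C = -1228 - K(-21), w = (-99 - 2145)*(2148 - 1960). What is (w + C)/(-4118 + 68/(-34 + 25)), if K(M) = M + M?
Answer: 1903761/18565 ≈ 102.55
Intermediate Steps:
w = -421872 (w = -2244*188 = -421872)
K(M) = 2*M
C = -1186 (C = -1228 - 2*(-21) = -1228 - 1*(-42) = -1228 + 42 = -1186)
(w + C)/(-4118 + 68/(-34 + 25)) = (-421872 - 1186)/(-4118 + 68/(-34 + 25)) = -423058/(-4118 + 68/(-9)) = -423058/(-4118 + 68*(-1/9)) = -423058/(-4118 - 68/9) = -423058/(-37130/9) = -423058*(-9/37130) = 1903761/18565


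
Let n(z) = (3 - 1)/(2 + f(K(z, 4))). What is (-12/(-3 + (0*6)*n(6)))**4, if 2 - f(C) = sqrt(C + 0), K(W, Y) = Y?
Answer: 256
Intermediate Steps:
f(C) = 2 - sqrt(C) (f(C) = 2 - sqrt(C + 0) = 2 - sqrt(C))
n(z) = 1 (n(z) = (3 - 1)/(2 + (2 - sqrt(4))) = 2/(2 + (2 - 1*2)) = 2/(2 + (2 - 2)) = 2/(2 + 0) = 2/2 = 2*(1/2) = 1)
(-12/(-3 + (0*6)*n(6)))**4 = (-12/(-3 + (0*6)*1))**4 = (-12/(-3 + 0*1))**4 = (-12/(-3 + 0))**4 = (-12/(-3))**4 = (-1/3*(-12))**4 = 4**4 = 256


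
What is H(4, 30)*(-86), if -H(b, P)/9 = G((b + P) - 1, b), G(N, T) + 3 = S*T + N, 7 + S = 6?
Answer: 20124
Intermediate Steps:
S = -1 (S = -7 + 6 = -1)
G(N, T) = -3 + N - T (G(N, T) = -3 + (-T + N) = -3 + (N - T) = -3 + N - T)
H(b, P) = 36 - 9*P (H(b, P) = -9*(-3 + ((b + P) - 1) - b) = -9*(-3 + ((P + b) - 1) - b) = -9*(-3 + (-1 + P + b) - b) = -9*(-4 + P) = 36 - 9*P)
H(4, 30)*(-86) = (36 - 9*30)*(-86) = (36 - 270)*(-86) = -234*(-86) = 20124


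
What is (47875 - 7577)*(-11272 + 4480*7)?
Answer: 809506224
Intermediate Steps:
(47875 - 7577)*(-11272 + 4480*7) = 40298*(-11272 + 31360) = 40298*20088 = 809506224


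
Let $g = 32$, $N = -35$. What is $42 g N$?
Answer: $-47040$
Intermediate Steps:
$42 g N = 42 \cdot 32 \left(-35\right) = 1344 \left(-35\right) = -47040$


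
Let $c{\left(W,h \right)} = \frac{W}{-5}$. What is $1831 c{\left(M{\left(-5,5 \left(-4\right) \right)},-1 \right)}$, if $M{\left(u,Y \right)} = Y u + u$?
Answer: $-34789$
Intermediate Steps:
$M{\left(u,Y \right)} = u + Y u$
$c{\left(W,h \right)} = - \frac{W}{5}$ ($c{\left(W,h \right)} = W \left(- \frac{1}{5}\right) = - \frac{W}{5}$)
$1831 c{\left(M{\left(-5,5 \left(-4\right) \right)},-1 \right)} = 1831 \left(- \frac{\left(-5\right) \left(1 + 5 \left(-4\right)\right)}{5}\right) = 1831 \left(- \frac{\left(-5\right) \left(1 - 20\right)}{5}\right) = 1831 \left(- \frac{\left(-5\right) \left(-19\right)}{5}\right) = 1831 \left(\left(- \frac{1}{5}\right) 95\right) = 1831 \left(-19\right) = -34789$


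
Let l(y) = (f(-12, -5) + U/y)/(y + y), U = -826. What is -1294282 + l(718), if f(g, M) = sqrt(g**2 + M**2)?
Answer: -333616714757/257762 ≈ -1.2943e+6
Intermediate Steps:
f(g, M) = sqrt(M**2 + g**2)
l(y) = (13 - 826/y)/(2*y) (l(y) = (sqrt((-5)**2 + (-12)**2) - 826/y)/(y + y) = (sqrt(25 + 144) - 826/y)/((2*y)) = (sqrt(169) - 826/y)*(1/(2*y)) = (13 - 826/y)*(1/(2*y)) = (13 - 826/y)/(2*y))
-1294282 + l(718) = -1294282 + (1/2)*(-826 + 13*718)/718**2 = -1294282 + (1/2)*(1/515524)*(-826 + 9334) = -1294282 + (1/2)*(1/515524)*8508 = -1294282 + 2127/257762 = -333616714757/257762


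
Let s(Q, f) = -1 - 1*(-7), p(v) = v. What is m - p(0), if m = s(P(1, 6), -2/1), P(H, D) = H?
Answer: 6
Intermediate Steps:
s(Q, f) = 6 (s(Q, f) = -1 + 7 = 6)
m = 6
m - p(0) = 6 - 1*0 = 6 + 0 = 6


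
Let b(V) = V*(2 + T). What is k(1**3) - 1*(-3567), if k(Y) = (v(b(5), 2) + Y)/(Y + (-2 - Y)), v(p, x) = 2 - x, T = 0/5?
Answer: 7133/2 ≈ 3566.5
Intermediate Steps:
T = 0 (T = 0*(1/5) = 0)
b(V) = 2*V (b(V) = V*(2 + 0) = V*2 = 2*V)
k(Y) = -Y/2 (k(Y) = ((2 - 1*2) + Y)/(Y + (-2 - Y)) = ((2 - 2) + Y)/(-2) = (0 + Y)*(-1/2) = Y*(-1/2) = -Y/2)
k(1**3) - 1*(-3567) = -1/2*1**3 - 1*(-3567) = -1/2*1 + 3567 = -1/2 + 3567 = 7133/2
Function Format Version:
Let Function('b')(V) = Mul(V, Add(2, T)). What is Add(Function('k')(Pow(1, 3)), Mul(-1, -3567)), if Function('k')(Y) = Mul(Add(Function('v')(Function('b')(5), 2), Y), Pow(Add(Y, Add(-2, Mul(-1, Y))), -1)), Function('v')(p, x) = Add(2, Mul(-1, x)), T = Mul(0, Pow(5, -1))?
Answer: Rational(7133, 2) ≈ 3566.5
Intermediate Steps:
T = 0 (T = Mul(0, Rational(1, 5)) = 0)
Function('b')(V) = Mul(2, V) (Function('b')(V) = Mul(V, Add(2, 0)) = Mul(V, 2) = Mul(2, V))
Function('k')(Y) = Mul(Rational(-1, 2), Y) (Function('k')(Y) = Mul(Add(Add(2, Mul(-1, 2)), Y), Pow(Add(Y, Add(-2, Mul(-1, Y))), -1)) = Mul(Add(Add(2, -2), Y), Pow(-2, -1)) = Mul(Add(0, Y), Rational(-1, 2)) = Mul(Y, Rational(-1, 2)) = Mul(Rational(-1, 2), Y))
Add(Function('k')(Pow(1, 3)), Mul(-1, -3567)) = Add(Mul(Rational(-1, 2), Pow(1, 3)), Mul(-1, -3567)) = Add(Mul(Rational(-1, 2), 1), 3567) = Add(Rational(-1, 2), 3567) = Rational(7133, 2)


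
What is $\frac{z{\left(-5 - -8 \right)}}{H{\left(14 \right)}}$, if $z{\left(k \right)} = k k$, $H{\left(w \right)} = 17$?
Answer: $\frac{9}{17} \approx 0.52941$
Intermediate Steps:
$z{\left(k \right)} = k^{2}$
$\frac{z{\left(-5 - -8 \right)}}{H{\left(14 \right)}} = \frac{\left(-5 - -8\right)^{2}}{17} = \left(-5 + 8\right)^{2} \cdot \frac{1}{17} = 3^{2} \cdot \frac{1}{17} = 9 \cdot \frac{1}{17} = \frac{9}{17}$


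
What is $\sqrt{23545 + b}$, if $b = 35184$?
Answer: $\sqrt{58729} \approx 242.34$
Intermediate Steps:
$\sqrt{23545 + b} = \sqrt{23545 + 35184} = \sqrt{58729}$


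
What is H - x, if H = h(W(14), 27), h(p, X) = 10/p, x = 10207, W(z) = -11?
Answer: -112287/11 ≈ -10208.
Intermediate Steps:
H = -10/11 (H = 10/(-11) = 10*(-1/11) = -10/11 ≈ -0.90909)
H - x = -10/11 - 1*10207 = -10/11 - 10207 = -112287/11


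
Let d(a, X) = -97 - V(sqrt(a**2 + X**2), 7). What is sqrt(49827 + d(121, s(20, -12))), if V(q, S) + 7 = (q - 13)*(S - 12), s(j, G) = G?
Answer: sqrt(49672 + 5*sqrt(14785)) ≈ 224.23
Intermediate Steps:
V(q, S) = -7 + (-13 + q)*(-12 + S) (V(q, S) = -7 + (q - 13)*(S - 12) = -7 + (-13 + q)*(-12 + S))
d(a, X) = -155 + 5*sqrt(X**2 + a**2) (d(a, X) = -97 - (149 - 13*7 - 12*sqrt(a**2 + X**2) + 7*sqrt(a**2 + X**2)) = -97 - (149 - 91 - 12*sqrt(X**2 + a**2) + 7*sqrt(X**2 + a**2)) = -97 - (58 - 5*sqrt(X**2 + a**2)) = -97 + (-58 + 5*sqrt(X**2 + a**2)) = -155 + 5*sqrt(X**2 + a**2))
sqrt(49827 + d(121, s(20, -12))) = sqrt(49827 + (-155 + 5*sqrt((-12)**2 + 121**2))) = sqrt(49827 + (-155 + 5*sqrt(144 + 14641))) = sqrt(49827 + (-155 + 5*sqrt(14785))) = sqrt(49672 + 5*sqrt(14785))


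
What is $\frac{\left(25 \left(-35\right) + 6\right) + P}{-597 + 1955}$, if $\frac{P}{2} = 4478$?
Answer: $\frac{8087}{1358} \approx 5.9551$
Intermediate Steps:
$P = 8956$ ($P = 2 \cdot 4478 = 8956$)
$\frac{\left(25 \left(-35\right) + 6\right) + P}{-597 + 1955} = \frac{\left(25 \left(-35\right) + 6\right) + 8956}{-597 + 1955} = \frac{\left(-875 + 6\right) + 8956}{1358} = \left(-869 + 8956\right) \frac{1}{1358} = 8087 \cdot \frac{1}{1358} = \frac{8087}{1358}$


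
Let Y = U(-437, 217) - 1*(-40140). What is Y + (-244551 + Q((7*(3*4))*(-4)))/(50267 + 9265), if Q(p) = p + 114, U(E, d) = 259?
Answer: 801596165/19844 ≈ 40395.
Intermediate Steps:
Q(p) = 114 + p
Y = 40399 (Y = 259 - 1*(-40140) = 259 + 40140 = 40399)
Y + (-244551 + Q((7*(3*4))*(-4)))/(50267 + 9265) = 40399 + (-244551 + (114 + (7*(3*4))*(-4)))/(50267 + 9265) = 40399 + (-244551 + (114 + (7*12)*(-4)))/59532 = 40399 + (-244551 + (114 + 84*(-4)))*(1/59532) = 40399 + (-244551 + (114 - 336))*(1/59532) = 40399 + (-244551 - 222)*(1/59532) = 40399 - 244773*1/59532 = 40399 - 81591/19844 = 801596165/19844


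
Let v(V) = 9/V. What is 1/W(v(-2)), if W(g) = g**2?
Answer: 4/81 ≈ 0.049383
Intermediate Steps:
1/W(v(-2)) = 1/((9/(-2))**2) = 1/((9*(-1/2))**2) = 1/((-9/2)**2) = 1/(81/4) = 4/81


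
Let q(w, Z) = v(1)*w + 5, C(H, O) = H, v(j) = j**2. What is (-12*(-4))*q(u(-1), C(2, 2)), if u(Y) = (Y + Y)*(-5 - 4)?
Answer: 1104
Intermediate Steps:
u(Y) = -18*Y (u(Y) = (2*Y)*(-9) = -18*Y)
q(w, Z) = 5 + w (q(w, Z) = 1**2*w + 5 = 1*w + 5 = w + 5 = 5 + w)
(-12*(-4))*q(u(-1), C(2, 2)) = (-12*(-4))*(5 - 18*(-1)) = 48*(5 + 18) = 48*23 = 1104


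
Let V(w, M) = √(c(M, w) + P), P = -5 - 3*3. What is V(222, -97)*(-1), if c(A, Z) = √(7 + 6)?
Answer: -I*√(14 - √13) ≈ -3.224*I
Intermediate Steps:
P = -14 (P = -5 - 9 = -14)
c(A, Z) = √13
V(w, M) = √(-14 + √13) (V(w, M) = √(√13 - 14) = √(-14 + √13))
V(222, -97)*(-1) = √(-14 + √13)*(-1) = -√(-14 + √13)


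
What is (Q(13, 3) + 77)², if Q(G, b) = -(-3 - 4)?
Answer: 7056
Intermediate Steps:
Q(G, b) = 7 (Q(G, b) = -1*(-7) = 7)
(Q(13, 3) + 77)² = (7 + 77)² = 84² = 7056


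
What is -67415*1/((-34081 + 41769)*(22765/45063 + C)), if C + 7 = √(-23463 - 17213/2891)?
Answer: 18360470520311913/7579616948140883708 + 27379577124027*I*√4003076014/30318467792563534832 ≈ 0.0024223 + 0.057137*I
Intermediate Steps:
C = -7 + I*√4003076014/413 (C = -7 + √(-23463 - 17213/2891) = -7 + √(-23463 - 17213*1/2891) = -7 + √(-23463 - 2459/413) = -7 + √(-9692678/413) = -7 + I*√4003076014/413 ≈ -7.0 + 153.2*I)
-67415*1/((-34081 + 41769)*(22765/45063 + C)) = -67415*1/((-34081 + 41769)*(22765/45063 + (-7 + I*√4003076014/413))) = -67415*1/(7688*(22765*(1/45063) + (-7 + I*√4003076014/413))) = -67415*1/(7688*(22765/45063 + (-7 + I*√4003076014/413))) = -67415*1/(7688*(-292676/45063 + I*√4003076014/413)) = -67415/(-2250093088/45063 + 7688*I*√4003076014/413)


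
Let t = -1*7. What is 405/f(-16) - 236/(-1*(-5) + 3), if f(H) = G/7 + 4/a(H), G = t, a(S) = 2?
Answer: 751/2 ≈ 375.50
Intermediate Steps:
t = -7
G = -7
f(H) = 1 (f(H) = -7/7 + 4/2 = -7*⅐ + 4*(½) = -1 + 2 = 1)
405/f(-16) - 236/(-1*(-5) + 3) = 405/1 - 236/(-1*(-5) + 3) = 405*1 - 236/(5 + 3) = 405 - 236/8 = 405 - 236*⅛ = 405 - 59/2 = 751/2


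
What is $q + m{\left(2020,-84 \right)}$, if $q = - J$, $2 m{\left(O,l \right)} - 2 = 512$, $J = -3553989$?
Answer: $3554246$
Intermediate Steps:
$m{\left(O,l \right)} = 257$ ($m{\left(O,l \right)} = 1 + \frac{1}{2} \cdot 512 = 1 + 256 = 257$)
$q = 3553989$ ($q = \left(-1\right) \left(-3553989\right) = 3553989$)
$q + m{\left(2020,-84 \right)} = 3553989 + 257 = 3554246$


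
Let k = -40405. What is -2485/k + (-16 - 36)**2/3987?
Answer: 23832563/32218947 ≈ 0.73971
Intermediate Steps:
-2485/k + (-16 - 36)**2/3987 = -2485/(-40405) + (-16 - 36)**2/3987 = -2485*(-1/40405) + (-52)**2*(1/3987) = 497/8081 + 2704*(1/3987) = 497/8081 + 2704/3987 = 23832563/32218947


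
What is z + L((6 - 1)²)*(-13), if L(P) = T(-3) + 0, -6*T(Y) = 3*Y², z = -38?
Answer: 41/2 ≈ 20.500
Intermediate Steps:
T(Y) = -Y²/2
L(P) = -9/2 (L(P) = -½*(-3)² + 0 = -½*9 + 0 = -9/2 + 0 = -9/2)
z + L((6 - 1)²)*(-13) = -38 - 9/2*(-13) = -38 + 117/2 = 41/2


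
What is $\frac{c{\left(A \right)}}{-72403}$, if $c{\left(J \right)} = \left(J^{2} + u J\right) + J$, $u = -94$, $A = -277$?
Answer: $- \frac{102490}{72403} \approx -1.4155$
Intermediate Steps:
$c{\left(J \right)} = J^{2} - 93 J$ ($c{\left(J \right)} = \left(J^{2} - 94 J\right) + J = J^{2} - 93 J$)
$\frac{c{\left(A \right)}}{-72403} = \frac{\left(-277\right) \left(-93 - 277\right)}{-72403} = \left(-277\right) \left(-370\right) \left(- \frac{1}{72403}\right) = 102490 \left(- \frac{1}{72403}\right) = - \frac{102490}{72403}$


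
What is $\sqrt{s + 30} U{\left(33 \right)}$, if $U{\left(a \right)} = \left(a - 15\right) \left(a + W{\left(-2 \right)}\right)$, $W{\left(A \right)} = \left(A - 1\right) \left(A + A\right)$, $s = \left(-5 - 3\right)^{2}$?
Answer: $810 \sqrt{94} \approx 7853.2$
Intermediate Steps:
$s = 64$ ($s = \left(-8\right)^{2} = 64$)
$W{\left(A \right)} = 2 A \left(-1 + A\right)$ ($W{\left(A \right)} = \left(-1 + A\right) 2 A = 2 A \left(-1 + A\right)$)
$U{\left(a \right)} = \left(-15 + a\right) \left(12 + a\right)$ ($U{\left(a \right)} = \left(a - 15\right) \left(a + 2 \left(-2\right) \left(-1 - 2\right)\right) = \left(-15 + a\right) \left(a + 2 \left(-2\right) \left(-3\right)\right) = \left(-15 + a\right) \left(a + 12\right) = \left(-15 + a\right) \left(12 + a\right)$)
$\sqrt{s + 30} U{\left(33 \right)} = \sqrt{64 + 30} \left(-180 + 33^{2} - 99\right) = \sqrt{94} \left(-180 + 1089 - 99\right) = \sqrt{94} \cdot 810 = 810 \sqrt{94}$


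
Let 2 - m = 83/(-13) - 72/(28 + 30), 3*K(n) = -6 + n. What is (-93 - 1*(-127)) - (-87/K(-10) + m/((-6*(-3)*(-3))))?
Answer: 2909689/162864 ≈ 17.866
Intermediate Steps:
K(n) = -2 + n/3 (K(n) = (-6 + n)/3 = -2 + n/3)
m = 3629/377 (m = 2 - (83/(-13) - 72/(28 + 30)) = 2 - (83*(-1/13) - 72/58) = 2 - (-83/13 - 72*1/58) = 2 - (-83/13 - 36/29) = 2 - 1*(-2875/377) = 2 + 2875/377 = 3629/377 ≈ 9.6260)
(-93 - 1*(-127)) - (-87/K(-10) + m/((-6*(-3)*(-3)))) = (-93 - 1*(-127)) - (-87/(-2 + (⅓)*(-10)) + 3629/(377*((-6*(-3)*(-3))))) = (-93 + 127) - (-87/(-2 - 10/3) + 3629/(377*((18*(-3))))) = 34 - (-87/(-16/3) + (3629/377)/(-54)) = 34 - (-87*(-3/16) + (3629/377)*(-1/54)) = 34 - (261/16 - 3629/20358) = 34 - 1*2627687/162864 = 34 - 2627687/162864 = 2909689/162864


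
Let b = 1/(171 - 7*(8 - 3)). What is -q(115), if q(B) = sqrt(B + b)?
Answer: -sqrt(531794)/68 ≈ -10.724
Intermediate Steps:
b = 1/136 (b = 1/(171 - 7*5) = 1/(171 - 35) = 1/136 ≈ 0.0073529)
q(B) = sqrt(1/136 + B) (q(B) = sqrt(B + 1/136) = sqrt(1/136 + B))
-q(115) = -sqrt(34 + 4624*115)/68 = -sqrt(34 + 531760)/68 = -sqrt(531794)/68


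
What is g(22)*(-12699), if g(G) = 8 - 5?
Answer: -38097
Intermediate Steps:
g(G) = 3
g(22)*(-12699) = 3*(-12699) = -38097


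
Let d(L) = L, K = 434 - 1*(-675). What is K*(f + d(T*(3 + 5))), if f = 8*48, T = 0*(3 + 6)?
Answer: 425856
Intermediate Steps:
T = 0 (T = 0*9 = 0)
f = 384
K = 1109 (K = 434 + 675 = 1109)
K*(f + d(T*(3 + 5))) = 1109*(384 + 0*(3 + 5)) = 1109*(384 + 0*8) = 1109*(384 + 0) = 1109*384 = 425856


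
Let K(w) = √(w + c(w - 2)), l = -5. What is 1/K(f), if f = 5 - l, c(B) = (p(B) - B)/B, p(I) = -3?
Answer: 2*√138/69 ≈ 0.34050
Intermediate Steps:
c(B) = (-3 - B)/B
f = 10 (f = 5 - 1*(-5) = 5 + 5 = 10)
K(w) = √(w + (-1 - w)/(-2 + w)) (K(w) = √(w + (-3 - (w - 2))/(w - 2)) = √(w + (-3 - (-2 + w))/(-2 + w)) = √(w + (-3 + (2 - w))/(-2 + w)) = √(w + (-1 - w)/(-2 + w)))
1/K(f) = 1/(√((-1 - 1*10 + 10*(-2 + 10))/(-2 + 10))) = 1/(√((-1 - 10 + 10*8)/8)) = 1/(√((-1 - 10 + 80)/8)) = 1/(√((⅛)*69)) = 1/(√(69/8)) = 1/(√138/4) = 2*√138/69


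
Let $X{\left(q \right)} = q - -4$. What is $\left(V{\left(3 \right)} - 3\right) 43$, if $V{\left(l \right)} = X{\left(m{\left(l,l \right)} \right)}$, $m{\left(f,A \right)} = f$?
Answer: $172$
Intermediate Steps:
$X{\left(q \right)} = 4 + q$ ($X{\left(q \right)} = q + 4 = 4 + q$)
$V{\left(l \right)} = 4 + l$
$\left(V{\left(3 \right)} - 3\right) 43 = \left(\left(4 + 3\right) - 3\right) 43 = \left(7 - 3\right) 43 = 4 \cdot 43 = 172$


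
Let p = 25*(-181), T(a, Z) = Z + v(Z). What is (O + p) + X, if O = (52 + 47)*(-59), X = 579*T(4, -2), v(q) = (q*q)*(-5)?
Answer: -23104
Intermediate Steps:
v(q) = -5*q² (v(q) = q²*(-5) = -5*q²)
T(a, Z) = Z - 5*Z²
X = -12738 (X = 579*(-2*(1 - 5*(-2))) = 579*(-2*(1 + 10)) = 579*(-2*11) = 579*(-22) = -12738)
O = -5841 (O = 99*(-59) = -5841)
p = -4525
(O + p) + X = (-5841 - 4525) - 12738 = -10366 - 12738 = -23104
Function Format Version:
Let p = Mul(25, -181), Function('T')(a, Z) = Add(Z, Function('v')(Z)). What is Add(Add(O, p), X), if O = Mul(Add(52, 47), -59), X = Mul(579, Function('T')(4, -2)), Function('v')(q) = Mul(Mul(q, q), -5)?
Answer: -23104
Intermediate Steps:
Function('v')(q) = Mul(-5, Pow(q, 2)) (Function('v')(q) = Mul(Pow(q, 2), -5) = Mul(-5, Pow(q, 2)))
Function('T')(a, Z) = Add(Z, Mul(-5, Pow(Z, 2)))
X = -12738 (X = Mul(579, Mul(-2, Add(1, Mul(-5, -2)))) = Mul(579, Mul(-2, Add(1, 10))) = Mul(579, Mul(-2, 11)) = Mul(579, -22) = -12738)
O = -5841 (O = Mul(99, -59) = -5841)
p = -4525
Add(Add(O, p), X) = Add(Add(-5841, -4525), -12738) = Add(-10366, -12738) = -23104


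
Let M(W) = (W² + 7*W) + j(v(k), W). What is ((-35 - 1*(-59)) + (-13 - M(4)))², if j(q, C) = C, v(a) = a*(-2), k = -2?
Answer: 1369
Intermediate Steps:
v(a) = -2*a
M(W) = W² + 8*W (M(W) = (W² + 7*W) + W = W² + 8*W)
((-35 - 1*(-59)) + (-13 - M(4)))² = ((-35 - 1*(-59)) + (-13 - 4*(8 + 4)))² = ((-35 + 59) + (-13 - 4*12))² = (24 + (-13 - 1*48))² = (24 + (-13 - 48))² = (24 - 61)² = (-37)² = 1369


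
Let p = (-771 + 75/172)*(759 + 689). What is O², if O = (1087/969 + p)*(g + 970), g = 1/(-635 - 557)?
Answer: 321063408998071936679940762222225/274090805153344 ≈ 1.1714e+18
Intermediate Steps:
g = -1/1192 (g = 1/(-1192) = -1/1192 ≈ -0.00083893)
p = -47978394/43 (p = (-771 + 75*(1/172))*1448 = (-771 + 75/172)*1448 = -132537/172*1448 = -47978394/43 ≈ -1.1158e+6)
O = -17918242352364585/16555688 (O = (1087/969 - 47978394/43)*(-1/1192 + 970) = (1087*(1/969) - 47978394/43)*(1156239/1192) = (1087/969 - 47978394/43)*(1156239/1192) = -46491017045/41667*1156239/1192 = -17918242352364585/16555688 ≈ -1.0823e+9)
O² = (-17918242352364585/16555688)² = 321063408998071936679940762222225/274090805153344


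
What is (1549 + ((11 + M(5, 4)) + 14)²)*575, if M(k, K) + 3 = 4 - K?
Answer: 1168975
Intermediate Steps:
M(k, K) = 1 - K (M(k, K) = -3 + (4 - K) = 1 - K)
(1549 + ((11 + M(5, 4)) + 14)²)*575 = (1549 + ((11 + (1 - 1*4)) + 14)²)*575 = (1549 + ((11 + (1 - 4)) + 14)²)*575 = (1549 + ((11 - 3) + 14)²)*575 = (1549 + (8 + 14)²)*575 = (1549 + 22²)*575 = (1549 + 484)*575 = 2033*575 = 1168975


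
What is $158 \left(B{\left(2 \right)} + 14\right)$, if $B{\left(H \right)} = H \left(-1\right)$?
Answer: $1896$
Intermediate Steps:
$B{\left(H \right)} = - H$
$158 \left(B{\left(2 \right)} + 14\right) = 158 \left(\left(-1\right) 2 + 14\right) = 158 \left(-2 + 14\right) = 158 \cdot 12 = 1896$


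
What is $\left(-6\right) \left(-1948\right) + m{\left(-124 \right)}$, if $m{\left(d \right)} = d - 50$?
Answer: $11514$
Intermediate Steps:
$m{\left(d \right)} = -50 + d$
$\left(-6\right) \left(-1948\right) + m{\left(-124 \right)} = \left(-6\right) \left(-1948\right) - 174 = 11688 - 174 = 11514$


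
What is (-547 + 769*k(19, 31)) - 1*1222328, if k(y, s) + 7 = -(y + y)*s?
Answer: -2134140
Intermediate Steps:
k(y, s) = -7 - 2*s*y (k(y, s) = -7 - (y + y)*s = -7 - 2*y*s = -7 - 2*s*y)
(-547 + 769*k(19, 31)) - 1*1222328 = (-547 + 769*(-7 - 2*31*19)) - 1*1222328 = (-547 + 769*(-7 - 1178)) - 1222328 = (-547 + 769*(-1185)) - 1222328 = (-547 - 911265) - 1222328 = -911812 - 1222328 = -2134140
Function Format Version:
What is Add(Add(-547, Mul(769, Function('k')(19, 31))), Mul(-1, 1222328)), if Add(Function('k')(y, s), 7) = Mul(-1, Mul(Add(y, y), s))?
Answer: -2134140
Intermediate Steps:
Function('k')(y, s) = Add(-7, Mul(-2, s, y)) (Function('k')(y, s) = Add(-7, Mul(-1, Mul(Add(y, y), s))) = Add(-7, Mul(-1, Mul(Mul(2, y), s))) = Add(-7, Mul(-1, Mul(2, s, y))) = Add(-7, Mul(-2, s, y)))
Add(Add(-547, Mul(769, Function('k')(19, 31))), Mul(-1, 1222328)) = Add(Add(-547, Mul(769, Add(-7, Mul(-2, 31, 19)))), Mul(-1, 1222328)) = Add(Add(-547, Mul(769, Add(-7, -1178))), -1222328) = Add(Add(-547, Mul(769, -1185)), -1222328) = Add(Add(-547, -911265), -1222328) = Add(-911812, -1222328) = -2134140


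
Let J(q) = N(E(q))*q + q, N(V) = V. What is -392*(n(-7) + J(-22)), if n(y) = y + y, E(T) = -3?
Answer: -11760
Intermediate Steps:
J(q) = -2*q (J(q) = -3*q + q = -2*q)
n(y) = 2*y
-392*(n(-7) + J(-22)) = -392*(2*(-7) - 2*(-22)) = -392*(-14 + 44) = -392*30 = -11760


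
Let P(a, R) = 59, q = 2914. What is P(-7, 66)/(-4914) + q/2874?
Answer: 2358305/2353806 ≈ 1.0019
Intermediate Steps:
P(-7, 66)/(-4914) + q/2874 = 59/(-4914) + 2914/2874 = 59*(-1/4914) + 2914*(1/2874) = -59/4914 + 1457/1437 = 2358305/2353806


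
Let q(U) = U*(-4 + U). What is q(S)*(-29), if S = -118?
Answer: -417484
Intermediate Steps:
q(S)*(-29) = -118*(-4 - 118)*(-29) = -118*(-122)*(-29) = 14396*(-29) = -417484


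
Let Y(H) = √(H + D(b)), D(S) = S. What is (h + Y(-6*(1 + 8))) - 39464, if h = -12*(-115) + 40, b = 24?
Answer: -38044 + I*√30 ≈ -38044.0 + 5.4772*I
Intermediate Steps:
Y(H) = √(24 + H) (Y(H) = √(H + 24) = √(24 + H))
h = 1420 (h = 1380 + 40 = 1420)
(h + Y(-6*(1 + 8))) - 39464 = (1420 + √(24 - 6*(1 + 8))) - 39464 = (1420 + √(24 - 6*9)) - 39464 = (1420 + √(24 - 54)) - 39464 = (1420 + √(-30)) - 39464 = (1420 + I*√30) - 39464 = -38044 + I*√30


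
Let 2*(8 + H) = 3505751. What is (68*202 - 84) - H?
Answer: -3478431/2 ≈ -1.7392e+6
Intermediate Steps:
H = 3505735/2 (H = -8 + (½)*3505751 = -8 + 3505751/2 = 3505735/2 ≈ 1.7529e+6)
(68*202 - 84) - H = (68*202 - 84) - 1*3505735/2 = (13736 - 84) - 3505735/2 = 13652 - 3505735/2 = -3478431/2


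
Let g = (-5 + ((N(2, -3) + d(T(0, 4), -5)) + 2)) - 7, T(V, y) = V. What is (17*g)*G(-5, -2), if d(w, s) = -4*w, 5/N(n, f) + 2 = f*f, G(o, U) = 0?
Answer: 0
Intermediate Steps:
N(n, f) = 5/(-2 + f**2) (N(n, f) = 5/(-2 + f*f) = 5/(-2 + f**2))
g = -65/7 (g = (-5 + ((5/(-2 + (-3)**2) - 4*0) + 2)) - 7 = (-5 + ((5/(-2 + 9) + 0) + 2)) - 7 = (-5 + ((5/7 + 0) + 2)) - 7 = (-5 + (5/7 + 2)) - 7 = (-5 + 19/7) - 7 = -16/7 - 7 = -65/7 ≈ -9.2857)
(17*g)*G(-5, -2) = (17*(-65/7))*0 = -1105/7*0 = 0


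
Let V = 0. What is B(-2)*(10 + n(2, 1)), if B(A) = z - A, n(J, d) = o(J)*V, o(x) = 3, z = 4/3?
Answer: 100/3 ≈ 33.333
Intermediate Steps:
z = 4/3 (z = 4*(⅓) = 4/3 ≈ 1.3333)
n(J, d) = 0 (n(J, d) = 3*0 = 0)
B(A) = 4/3 - A
B(-2)*(10 + n(2, 1)) = (4/3 - 1*(-2))*(10 + 0) = (4/3 + 2)*10 = (10/3)*10 = 100/3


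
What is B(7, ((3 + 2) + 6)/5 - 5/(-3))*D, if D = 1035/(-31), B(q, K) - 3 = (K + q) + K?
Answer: -18354/31 ≈ -592.06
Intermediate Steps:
B(q, K) = 3 + q + 2*K (B(q, K) = 3 + ((K + q) + K) = 3 + (q + 2*K) = 3 + q + 2*K)
D = -1035/31 (D = 1035*(-1/31) = -1035/31 ≈ -33.387)
B(7, ((3 + 2) + 6)/5 - 5/(-3))*D = (3 + 7 + 2*(((3 + 2) + 6)/5 - 5/(-3)))*(-1035/31) = (3 + 7 + 2*((5 + 6)*(⅕) - 5*(-⅓)))*(-1035/31) = (3 + 7 + 2*(11*(⅕) + 5/3))*(-1035/31) = (3 + 7 + 2*(11/5 + 5/3))*(-1035/31) = (3 + 7 + 2*(58/15))*(-1035/31) = (3 + 7 + 116/15)*(-1035/31) = (266/15)*(-1035/31) = -18354/31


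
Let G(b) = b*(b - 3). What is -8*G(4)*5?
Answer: -160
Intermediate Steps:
G(b) = b*(-3 + b)
-8*G(4)*5 = -32*(-3 + 4)*5 = -32*5 = -160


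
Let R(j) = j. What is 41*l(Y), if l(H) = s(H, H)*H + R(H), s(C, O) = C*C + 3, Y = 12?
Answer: 72816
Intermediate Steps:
s(C, O) = 3 + C² (s(C, O) = C² + 3 = 3 + C²)
l(H) = H + H*(3 + H²) (l(H) = (3 + H²)*H + H = H*(3 + H²) + H = H + H*(3 + H²))
41*l(Y) = 41*(12*(4 + 12²)) = 41*(12*(4 + 144)) = 41*(12*148) = 41*1776 = 72816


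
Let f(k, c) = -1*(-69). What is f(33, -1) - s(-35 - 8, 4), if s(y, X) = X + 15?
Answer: 50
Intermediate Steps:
f(k, c) = 69
s(y, X) = 15 + X
f(33, -1) - s(-35 - 8, 4) = 69 - (15 + 4) = 69 - 1*19 = 69 - 19 = 50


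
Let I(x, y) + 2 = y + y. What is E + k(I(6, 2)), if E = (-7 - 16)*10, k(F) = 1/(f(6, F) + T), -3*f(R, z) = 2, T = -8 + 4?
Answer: -3223/14 ≈ -230.21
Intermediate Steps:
T = -4
I(x, y) = -2 + 2*y (I(x, y) = -2 + (y + y) = -2 + 2*y)
f(R, z) = -2/3 (f(R, z) = -1/3*2 = -2/3)
k(F) = -3/14 (k(F) = 1/(-2/3 - 4) = 1/(-14/3) = -3/14)
E = -230 (E = -23*10 = -230)
E + k(I(6, 2)) = -230 - 3/14 = -3223/14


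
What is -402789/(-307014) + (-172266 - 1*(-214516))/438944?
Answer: 15814429693/11230162768 ≈ 1.4082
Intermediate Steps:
-402789/(-307014) + (-172266 - 1*(-214516))/438944 = -402789*(-1/307014) + (-172266 + 214516)*(1/438944) = 134263/102338 + 42250*(1/438944) = 134263/102338 + 21125/219472 = 15814429693/11230162768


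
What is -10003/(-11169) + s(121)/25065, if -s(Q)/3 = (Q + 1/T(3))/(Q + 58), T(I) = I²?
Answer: 2991716789/3340748421 ≈ 0.89552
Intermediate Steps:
s(Q) = -3*(⅑ + Q)/(58 + Q) (s(Q) = -3*(Q + 1/(3²))/(Q + 58) = -3*(Q + 1/9)/(58 + Q) = -3*(Q + ⅑)/(58 + Q) = -3*(⅑ + Q)/(58 + Q))
-10003/(-11169) + s(121)/25065 = -10003/(-11169) + ((-1 - 9*121)/(3*(58 + 121)))/25065 = -10003*(-1/11169) + ((⅓)*(-1 - 1089)/179)*(1/25065) = 10003/11169 + ((⅓)*(1/179)*(-1090))*(1/25065) = 10003/11169 - 1090/537*1/25065 = 10003/11169 - 218/2691981 = 2991716789/3340748421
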